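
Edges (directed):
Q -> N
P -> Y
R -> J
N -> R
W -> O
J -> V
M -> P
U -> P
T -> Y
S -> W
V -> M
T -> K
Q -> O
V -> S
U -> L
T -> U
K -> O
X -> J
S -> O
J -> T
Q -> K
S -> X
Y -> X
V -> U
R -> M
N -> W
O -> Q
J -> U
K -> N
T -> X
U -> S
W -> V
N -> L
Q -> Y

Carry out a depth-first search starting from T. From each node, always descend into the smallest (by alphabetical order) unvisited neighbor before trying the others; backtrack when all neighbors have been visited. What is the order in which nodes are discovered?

Visit T
T → K
K → N
N → L
N → R
R → J
J → U
U → P
P → Y
Y → X
U → S
S → O
O → Q
S → W
W → V
V → M

T → K → N → L → R → J → U → P → Y → X → S → O → Q → W → V → M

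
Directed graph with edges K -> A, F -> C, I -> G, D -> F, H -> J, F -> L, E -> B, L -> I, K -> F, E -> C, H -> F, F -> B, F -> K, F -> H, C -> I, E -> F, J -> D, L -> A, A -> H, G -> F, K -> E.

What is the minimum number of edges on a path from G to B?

2

Level 0: G
Level 1: F
Level 2: B, C, H, K, L
Level 3: A, E, I, J
Level 4: D
B first appears at level 2.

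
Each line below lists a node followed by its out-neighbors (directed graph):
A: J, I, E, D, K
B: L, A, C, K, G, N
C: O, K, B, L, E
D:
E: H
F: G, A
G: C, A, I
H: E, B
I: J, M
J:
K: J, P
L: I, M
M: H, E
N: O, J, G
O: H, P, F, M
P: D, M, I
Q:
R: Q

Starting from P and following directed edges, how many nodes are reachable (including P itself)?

16

BFS from P visits: P, D, M, I, H, E, J, B, L, A, C, K, G, N, O, F
Reachable nodes: 16 of 18 total.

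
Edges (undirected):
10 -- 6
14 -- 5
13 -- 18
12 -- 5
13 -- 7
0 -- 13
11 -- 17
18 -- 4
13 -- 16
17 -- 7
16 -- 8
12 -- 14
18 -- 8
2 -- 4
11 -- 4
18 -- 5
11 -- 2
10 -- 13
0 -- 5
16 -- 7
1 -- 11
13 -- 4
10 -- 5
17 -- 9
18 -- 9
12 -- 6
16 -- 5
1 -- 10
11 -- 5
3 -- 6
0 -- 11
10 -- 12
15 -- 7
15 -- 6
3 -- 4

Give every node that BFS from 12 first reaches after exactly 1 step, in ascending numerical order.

5, 6, 10, 14

Level 0: 12
Level 1: 5, 6, 10, 14
Level 2: 0, 1, 3, 11, 13, 15, 16, 18
Level 3: 2, 4, 7, 8, 9, 17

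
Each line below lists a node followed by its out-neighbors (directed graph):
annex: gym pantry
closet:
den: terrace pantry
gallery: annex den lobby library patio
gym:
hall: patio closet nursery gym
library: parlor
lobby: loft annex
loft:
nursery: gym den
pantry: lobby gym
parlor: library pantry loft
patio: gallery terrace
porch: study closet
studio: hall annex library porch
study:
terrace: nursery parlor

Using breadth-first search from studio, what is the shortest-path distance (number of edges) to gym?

2

Level 0: studio
Level 1: annex, hall, library, porch
Level 2: closet, gym, nursery, pantry, parlor, patio, study
Level 3: den, gallery, lobby, loft, terrace
gym first appears at level 2.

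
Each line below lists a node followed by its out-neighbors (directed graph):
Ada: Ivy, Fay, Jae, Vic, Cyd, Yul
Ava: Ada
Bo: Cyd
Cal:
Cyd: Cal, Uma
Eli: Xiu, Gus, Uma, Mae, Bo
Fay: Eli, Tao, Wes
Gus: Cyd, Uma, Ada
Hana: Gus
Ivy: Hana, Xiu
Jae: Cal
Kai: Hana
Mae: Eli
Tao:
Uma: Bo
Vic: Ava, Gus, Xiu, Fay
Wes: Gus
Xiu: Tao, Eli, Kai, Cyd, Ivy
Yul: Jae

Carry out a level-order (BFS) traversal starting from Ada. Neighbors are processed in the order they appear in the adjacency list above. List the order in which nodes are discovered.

Ada → Ivy → Fay → Jae → Vic → Cyd → Yul → Hana → Xiu → Eli → Tao → Wes → Cal → Ava → Gus → Uma → Kai → Mae → Bo

Visit Ada; enqueue Ivy, Fay, Jae, Vic, Cyd, Yul → queue [Ivy, Fay, Jae, Vic, Cyd, Yul]
Visit Ivy; enqueue Hana, Xiu → queue [Fay, Jae, Vic, Cyd, Yul, Hana, Xiu]
Visit Fay; enqueue Eli, Tao, Wes → queue [Jae, Vic, Cyd, Yul, Hana, Xiu, Eli, Tao, Wes]
Visit Jae; enqueue Cal → queue [Vic, Cyd, Yul, Hana, Xiu, Eli, Tao, Wes, Cal]
Visit Vic; enqueue Ava, Gus → queue [Cyd, Yul, Hana, Xiu, Eli, Tao, Wes, Cal, Ava, Gus]
Visit Cyd; enqueue Uma → queue [Yul, Hana, Xiu, Eli, Tao, Wes, Cal, Ava, Gus, Uma]
Visit Yul → queue [Hana, Xiu, Eli, Tao, Wes, Cal, Ava, Gus, Uma]
Visit Hana → queue [Xiu, Eli, Tao, Wes, Cal, Ava, Gus, Uma]
Visit Xiu; enqueue Kai → queue [Eli, Tao, Wes, Cal, Ava, Gus, Uma, Kai]
Visit Eli; enqueue Mae, Bo → queue [Tao, Wes, Cal, Ava, Gus, Uma, Kai, Mae, Bo]
Visit Tao → queue [Wes, Cal, Ava, Gus, Uma, Kai, Mae, Bo]
Visit Wes → queue [Cal, Ava, Gus, Uma, Kai, Mae, Bo]
Visit Cal → queue [Ava, Gus, Uma, Kai, Mae, Bo]
Visit Ava → queue [Gus, Uma, Kai, Mae, Bo]
Visit Gus → queue [Uma, Kai, Mae, Bo]
Visit Uma → queue [Kai, Mae, Bo]
Visit Kai → queue [Mae, Bo]
Visit Mae → queue [Bo]
Visit Bo → queue []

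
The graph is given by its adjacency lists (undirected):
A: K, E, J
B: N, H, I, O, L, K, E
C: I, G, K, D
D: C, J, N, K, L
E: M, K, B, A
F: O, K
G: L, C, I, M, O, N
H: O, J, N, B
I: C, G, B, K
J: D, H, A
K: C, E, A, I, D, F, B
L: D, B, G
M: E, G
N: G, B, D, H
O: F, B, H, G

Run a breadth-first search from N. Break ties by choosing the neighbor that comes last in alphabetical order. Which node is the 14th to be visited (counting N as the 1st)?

Visit N; enqueue H, G, D, B → queue [H, G, D, B]
Visit H; enqueue O, J → queue [G, D, B, O, J]
Visit G; enqueue M, L, I, C → queue [D, B, O, J, M, L, I, C]
Visit D; enqueue K → queue [B, O, J, M, L, I, C, K]
Visit B; enqueue E → queue [O, J, M, L, I, C, K, E]
Visit O; enqueue F → queue [J, M, L, I, C, K, E, F]
Visit J; enqueue A → queue [M, L, I, C, K, E, F, A]
Visit M → queue [L, I, C, K, E, F, A]
Visit L → queue [I, C, K, E, F, A]
Visit I → queue [C, K, E, F, A]
Visit C → queue [K, E, F, A]
Visit K → queue [E, F, A]
Visit E → queue [F, A]
Visit F → queue [A]
Visit A → queue []

Visit order: N, H, G, D, B, O, J, M, L, I, C, K, E, F, A

F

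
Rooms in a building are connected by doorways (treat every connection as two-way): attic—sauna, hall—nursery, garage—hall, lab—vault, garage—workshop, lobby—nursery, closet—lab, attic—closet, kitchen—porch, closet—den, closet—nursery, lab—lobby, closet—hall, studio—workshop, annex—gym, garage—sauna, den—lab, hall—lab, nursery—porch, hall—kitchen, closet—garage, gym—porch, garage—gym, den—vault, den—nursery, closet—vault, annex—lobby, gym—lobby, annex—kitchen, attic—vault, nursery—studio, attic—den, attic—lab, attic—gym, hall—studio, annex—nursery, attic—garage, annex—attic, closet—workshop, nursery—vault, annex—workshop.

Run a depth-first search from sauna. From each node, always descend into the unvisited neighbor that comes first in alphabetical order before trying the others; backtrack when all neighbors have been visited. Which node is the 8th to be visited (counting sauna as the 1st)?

lab

Visit sauna
sauna → attic
attic → annex
annex → gym
gym → garage
garage → closet
closet → den
den → lab
lab → hall
hall → kitchen
kitchen → porch
porch → nursery
nursery → lobby
nursery → studio
studio → workshop
nursery → vault

Visit order: sauna, attic, annex, gym, garage, closet, den, lab, hall, kitchen, porch, nursery, lobby, studio, workshop, vault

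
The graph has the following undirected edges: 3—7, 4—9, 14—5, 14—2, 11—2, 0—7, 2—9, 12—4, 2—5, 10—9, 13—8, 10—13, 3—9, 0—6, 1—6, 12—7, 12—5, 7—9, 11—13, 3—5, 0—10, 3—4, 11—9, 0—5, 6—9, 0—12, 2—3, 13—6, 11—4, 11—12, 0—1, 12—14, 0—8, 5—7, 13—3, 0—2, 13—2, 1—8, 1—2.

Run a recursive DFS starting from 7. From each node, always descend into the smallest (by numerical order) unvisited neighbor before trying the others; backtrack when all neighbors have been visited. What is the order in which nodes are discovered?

7 0 1 2 3 4 9 6 13 8 10 11 12 5 14

Visit 7
7 → 0
0 → 1
1 → 2
2 → 3
3 → 4
4 → 9
9 → 6
6 → 13
13 → 8
13 → 10
13 → 11
11 → 12
12 → 5
5 → 14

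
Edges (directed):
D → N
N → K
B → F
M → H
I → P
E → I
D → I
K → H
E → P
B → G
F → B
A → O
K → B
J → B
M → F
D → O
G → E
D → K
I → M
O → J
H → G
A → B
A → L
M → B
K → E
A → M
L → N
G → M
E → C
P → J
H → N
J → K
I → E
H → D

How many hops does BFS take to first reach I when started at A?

4

Level 0: A
Level 1: B, L, M, O
Level 2: F, G, H, J, N
Level 3: D, E, K
Level 4: C, I, P
I first appears at level 4.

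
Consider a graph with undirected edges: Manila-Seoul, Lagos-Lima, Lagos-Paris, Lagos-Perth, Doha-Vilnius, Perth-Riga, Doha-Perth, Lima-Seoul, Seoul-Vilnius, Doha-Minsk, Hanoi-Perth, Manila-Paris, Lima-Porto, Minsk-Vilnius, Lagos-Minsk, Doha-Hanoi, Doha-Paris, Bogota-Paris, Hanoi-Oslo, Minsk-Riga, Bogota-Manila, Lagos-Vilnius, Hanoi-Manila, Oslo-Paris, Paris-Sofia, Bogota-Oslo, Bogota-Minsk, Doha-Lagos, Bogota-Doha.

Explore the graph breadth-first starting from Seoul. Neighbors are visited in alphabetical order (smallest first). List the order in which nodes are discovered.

Visit Seoul; enqueue Lima, Manila, Vilnius → queue [Lima, Manila, Vilnius]
Visit Lima; enqueue Lagos, Porto → queue [Manila, Vilnius, Lagos, Porto]
Visit Manila; enqueue Bogota, Hanoi, Paris → queue [Vilnius, Lagos, Porto, Bogota, Hanoi, Paris]
Visit Vilnius; enqueue Doha, Minsk → queue [Lagos, Porto, Bogota, Hanoi, Paris, Doha, Minsk]
Visit Lagos; enqueue Perth → queue [Porto, Bogota, Hanoi, Paris, Doha, Minsk, Perth]
Visit Porto → queue [Bogota, Hanoi, Paris, Doha, Minsk, Perth]
Visit Bogota; enqueue Oslo → queue [Hanoi, Paris, Doha, Minsk, Perth, Oslo]
Visit Hanoi → queue [Paris, Doha, Minsk, Perth, Oslo]
Visit Paris; enqueue Sofia → queue [Doha, Minsk, Perth, Oslo, Sofia]
Visit Doha → queue [Minsk, Perth, Oslo, Sofia]
Visit Minsk; enqueue Riga → queue [Perth, Oslo, Sofia, Riga]
Visit Perth → queue [Oslo, Sofia, Riga]
Visit Oslo → queue [Sofia, Riga]
Visit Sofia → queue [Riga]
Visit Riga → queue []

Seoul -> Lima -> Manila -> Vilnius -> Lagos -> Porto -> Bogota -> Hanoi -> Paris -> Doha -> Minsk -> Perth -> Oslo -> Sofia -> Riga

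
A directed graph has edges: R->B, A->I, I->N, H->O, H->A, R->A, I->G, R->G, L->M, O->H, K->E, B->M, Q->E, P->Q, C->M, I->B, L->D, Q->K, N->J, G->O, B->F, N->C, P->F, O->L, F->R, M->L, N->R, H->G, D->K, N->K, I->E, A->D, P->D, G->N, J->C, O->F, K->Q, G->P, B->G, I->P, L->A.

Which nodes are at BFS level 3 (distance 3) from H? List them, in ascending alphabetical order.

Level 0: H
Level 1: A, G, O
Level 2: D, F, I, L, N, P
Level 3: B, C, E, J, K, M, Q, R

B, C, E, J, K, M, Q, R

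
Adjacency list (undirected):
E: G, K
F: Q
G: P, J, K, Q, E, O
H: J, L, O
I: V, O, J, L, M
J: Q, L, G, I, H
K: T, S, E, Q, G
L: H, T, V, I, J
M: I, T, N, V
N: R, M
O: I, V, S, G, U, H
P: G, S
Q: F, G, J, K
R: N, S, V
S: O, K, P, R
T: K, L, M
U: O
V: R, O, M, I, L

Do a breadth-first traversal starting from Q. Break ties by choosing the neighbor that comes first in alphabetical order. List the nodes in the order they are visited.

Q, F, G, J, K, E, O, P, H, I, L, S, T, U, V, M, R, N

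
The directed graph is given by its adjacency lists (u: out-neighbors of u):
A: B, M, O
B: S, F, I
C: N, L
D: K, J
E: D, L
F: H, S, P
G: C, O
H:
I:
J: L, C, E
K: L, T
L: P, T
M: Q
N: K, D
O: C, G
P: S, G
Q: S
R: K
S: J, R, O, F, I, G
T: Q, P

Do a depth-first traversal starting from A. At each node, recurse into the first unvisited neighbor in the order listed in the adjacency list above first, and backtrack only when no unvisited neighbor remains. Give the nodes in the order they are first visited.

A → B → S → J → L → P → G → C → N → K → T → Q → D → O → E → R → F → H → I → M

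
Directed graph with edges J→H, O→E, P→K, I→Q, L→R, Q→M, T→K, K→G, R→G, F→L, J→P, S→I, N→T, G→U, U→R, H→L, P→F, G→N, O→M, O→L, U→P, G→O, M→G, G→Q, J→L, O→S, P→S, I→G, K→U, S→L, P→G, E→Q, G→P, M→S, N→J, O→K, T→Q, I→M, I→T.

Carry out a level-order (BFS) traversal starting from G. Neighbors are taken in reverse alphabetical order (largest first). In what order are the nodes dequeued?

G → U → Q → P → O → N → R → M → S → K → F → L → E → T → J → I → H

Visit G; enqueue U, Q, P, O, N → queue [U, Q, P, O, N]
Visit U; enqueue R → queue [Q, P, O, N, R]
Visit Q; enqueue M → queue [P, O, N, R, M]
Visit P; enqueue S, K, F → queue [O, N, R, M, S, K, F]
Visit O; enqueue L, E → queue [N, R, M, S, K, F, L, E]
Visit N; enqueue T, J → queue [R, M, S, K, F, L, E, T, J]
Visit R → queue [M, S, K, F, L, E, T, J]
Visit M → queue [S, K, F, L, E, T, J]
Visit S; enqueue I → queue [K, F, L, E, T, J, I]
Visit K → queue [F, L, E, T, J, I]
Visit F → queue [L, E, T, J, I]
Visit L → queue [E, T, J, I]
Visit E → queue [T, J, I]
Visit T → queue [J, I]
Visit J; enqueue H → queue [I, H]
Visit I → queue [H]
Visit H → queue []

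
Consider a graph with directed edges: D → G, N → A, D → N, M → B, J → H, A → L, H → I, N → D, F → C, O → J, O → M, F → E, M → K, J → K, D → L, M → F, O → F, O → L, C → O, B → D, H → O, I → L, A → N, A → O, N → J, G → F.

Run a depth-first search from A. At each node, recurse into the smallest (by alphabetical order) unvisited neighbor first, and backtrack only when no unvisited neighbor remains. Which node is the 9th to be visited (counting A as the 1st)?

J

Visit A
A → L
A → N
N → D
D → G
G → F
F → C
C → O
O → J
J → H
H → I
J → K
O → M
M → B
F → E

Visit order: A, L, N, D, G, F, C, O, J, H, I, K, M, B, E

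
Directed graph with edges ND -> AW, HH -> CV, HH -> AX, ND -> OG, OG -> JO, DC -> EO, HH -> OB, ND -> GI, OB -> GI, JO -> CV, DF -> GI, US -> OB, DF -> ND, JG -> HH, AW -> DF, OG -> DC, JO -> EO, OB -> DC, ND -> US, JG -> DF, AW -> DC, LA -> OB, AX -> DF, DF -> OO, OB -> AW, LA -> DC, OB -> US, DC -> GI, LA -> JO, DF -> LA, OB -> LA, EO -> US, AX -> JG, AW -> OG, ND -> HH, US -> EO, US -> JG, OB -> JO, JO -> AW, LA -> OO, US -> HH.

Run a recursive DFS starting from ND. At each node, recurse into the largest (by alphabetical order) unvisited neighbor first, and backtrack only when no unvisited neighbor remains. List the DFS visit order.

Visit ND
ND → US
US → OB
OB → LA
LA → OO
LA → JO
JO → EO
JO → CV
JO → AW
AW → OG
OG → DC
DC → GI
AW → DF
US → JG
JG → HH
HH → AX

ND, US, OB, LA, OO, JO, EO, CV, AW, OG, DC, GI, DF, JG, HH, AX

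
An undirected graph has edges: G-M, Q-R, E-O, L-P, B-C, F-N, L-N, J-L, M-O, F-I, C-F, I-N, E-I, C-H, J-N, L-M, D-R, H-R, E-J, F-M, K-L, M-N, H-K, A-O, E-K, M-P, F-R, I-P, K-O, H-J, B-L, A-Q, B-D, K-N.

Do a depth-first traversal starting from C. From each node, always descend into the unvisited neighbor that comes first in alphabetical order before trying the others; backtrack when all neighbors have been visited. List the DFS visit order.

Visit C
C → B
B → D
D → R
R → F
F → I
I → E
E → J
J → H
H → K
K → L
L → M
M → G
M → N
M → O
O → A
A → Q
M → P

C -> B -> D -> R -> F -> I -> E -> J -> H -> K -> L -> M -> G -> N -> O -> A -> Q -> P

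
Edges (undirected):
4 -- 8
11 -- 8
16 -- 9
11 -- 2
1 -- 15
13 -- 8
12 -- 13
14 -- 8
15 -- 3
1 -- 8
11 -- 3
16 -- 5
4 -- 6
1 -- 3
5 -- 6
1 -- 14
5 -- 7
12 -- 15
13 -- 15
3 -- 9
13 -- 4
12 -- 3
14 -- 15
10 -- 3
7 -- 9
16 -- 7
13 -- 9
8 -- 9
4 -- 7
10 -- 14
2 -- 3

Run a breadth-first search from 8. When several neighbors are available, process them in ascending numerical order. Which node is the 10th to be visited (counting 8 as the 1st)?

6

Visit 8; enqueue 1, 4, 9, 11, 13, 14 → queue [1, 4, 9, 11, 13, 14]
Visit 1; enqueue 3, 15 → queue [4, 9, 11, 13, 14, 3, 15]
Visit 4; enqueue 6, 7 → queue [9, 11, 13, 14, 3, 15, 6, 7]
Visit 9; enqueue 16 → queue [11, 13, 14, 3, 15, 6, 7, 16]
Visit 11; enqueue 2 → queue [13, 14, 3, 15, 6, 7, 16, 2]
Visit 13; enqueue 12 → queue [14, 3, 15, 6, 7, 16, 2, 12]
Visit 14; enqueue 10 → queue [3, 15, 6, 7, 16, 2, 12, 10]
Visit 3 → queue [15, 6, 7, 16, 2, 12, 10]
Visit 15 → queue [6, 7, 16, 2, 12, 10]
Visit 6; enqueue 5 → queue [7, 16, 2, 12, 10, 5]
Visit 7 → queue [16, 2, 12, 10, 5]
Visit 16 → queue [2, 12, 10, 5]
Visit 2 → queue [12, 10, 5]
Visit 12 → queue [10, 5]
Visit 10 → queue [5]
Visit 5 → queue []

Visit order: 8, 1, 4, 9, 11, 13, 14, 3, 15, 6, 7, 16, 2, 12, 10, 5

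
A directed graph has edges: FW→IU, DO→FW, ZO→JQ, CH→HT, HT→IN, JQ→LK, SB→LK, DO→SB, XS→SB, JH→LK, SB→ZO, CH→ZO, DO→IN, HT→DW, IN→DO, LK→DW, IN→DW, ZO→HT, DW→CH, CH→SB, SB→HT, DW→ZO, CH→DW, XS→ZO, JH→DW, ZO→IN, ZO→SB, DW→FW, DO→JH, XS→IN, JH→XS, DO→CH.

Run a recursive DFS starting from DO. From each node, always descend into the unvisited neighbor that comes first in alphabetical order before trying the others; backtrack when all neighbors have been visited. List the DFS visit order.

Visit DO
DO → CH
CH → DW
DW → FW
FW → IU
DW → ZO
ZO → HT
HT → IN
ZO → JQ
JQ → LK
ZO → SB
DO → JH
JH → XS

DO → CH → DW → FW → IU → ZO → HT → IN → JQ → LK → SB → JH → XS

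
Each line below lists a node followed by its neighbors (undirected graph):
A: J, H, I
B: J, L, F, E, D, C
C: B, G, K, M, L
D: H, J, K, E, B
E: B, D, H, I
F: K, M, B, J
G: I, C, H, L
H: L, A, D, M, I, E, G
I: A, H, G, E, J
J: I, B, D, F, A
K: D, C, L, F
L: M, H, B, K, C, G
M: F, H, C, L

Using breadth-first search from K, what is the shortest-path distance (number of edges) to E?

Level 0: K
Level 1: C, D, F, L
Level 2: B, E, G, H, J, M
Level 3: A, I
E first appears at level 2.

2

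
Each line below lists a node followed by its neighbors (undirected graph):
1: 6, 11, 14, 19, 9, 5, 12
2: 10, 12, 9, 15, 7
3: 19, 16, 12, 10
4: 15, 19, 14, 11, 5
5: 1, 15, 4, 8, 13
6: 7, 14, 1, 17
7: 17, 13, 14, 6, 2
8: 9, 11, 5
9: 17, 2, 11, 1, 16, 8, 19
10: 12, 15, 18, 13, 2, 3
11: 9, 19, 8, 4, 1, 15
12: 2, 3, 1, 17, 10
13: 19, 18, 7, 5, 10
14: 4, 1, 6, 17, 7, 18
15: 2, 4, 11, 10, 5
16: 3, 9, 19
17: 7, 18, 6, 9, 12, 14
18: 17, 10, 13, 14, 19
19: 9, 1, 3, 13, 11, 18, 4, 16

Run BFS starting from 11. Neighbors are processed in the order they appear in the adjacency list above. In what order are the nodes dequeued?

Visit 11; enqueue 9, 19, 8, 4, 1, 15 → queue [9, 19, 8, 4, 1, 15]
Visit 9; enqueue 17, 2, 16 → queue [19, 8, 4, 1, 15, 17, 2, 16]
Visit 19; enqueue 3, 13, 18 → queue [8, 4, 1, 15, 17, 2, 16, 3, 13, 18]
Visit 8; enqueue 5 → queue [4, 1, 15, 17, 2, 16, 3, 13, 18, 5]
Visit 4; enqueue 14 → queue [1, 15, 17, 2, 16, 3, 13, 18, 5, 14]
Visit 1; enqueue 6, 12 → queue [15, 17, 2, 16, 3, 13, 18, 5, 14, 6, 12]
Visit 15; enqueue 10 → queue [17, 2, 16, 3, 13, 18, 5, 14, 6, 12, 10]
Visit 17; enqueue 7 → queue [2, 16, 3, 13, 18, 5, 14, 6, 12, 10, 7]
Visit 2 → queue [16, 3, 13, 18, 5, 14, 6, 12, 10, 7]
Visit 16 → queue [3, 13, 18, 5, 14, 6, 12, 10, 7]
Visit 3 → queue [13, 18, 5, 14, 6, 12, 10, 7]
Visit 13 → queue [18, 5, 14, 6, 12, 10, 7]
Visit 18 → queue [5, 14, 6, 12, 10, 7]
Visit 5 → queue [14, 6, 12, 10, 7]
Visit 14 → queue [6, 12, 10, 7]
Visit 6 → queue [12, 10, 7]
Visit 12 → queue [10, 7]
Visit 10 → queue [7]
Visit 7 → queue []

11, 9, 19, 8, 4, 1, 15, 17, 2, 16, 3, 13, 18, 5, 14, 6, 12, 10, 7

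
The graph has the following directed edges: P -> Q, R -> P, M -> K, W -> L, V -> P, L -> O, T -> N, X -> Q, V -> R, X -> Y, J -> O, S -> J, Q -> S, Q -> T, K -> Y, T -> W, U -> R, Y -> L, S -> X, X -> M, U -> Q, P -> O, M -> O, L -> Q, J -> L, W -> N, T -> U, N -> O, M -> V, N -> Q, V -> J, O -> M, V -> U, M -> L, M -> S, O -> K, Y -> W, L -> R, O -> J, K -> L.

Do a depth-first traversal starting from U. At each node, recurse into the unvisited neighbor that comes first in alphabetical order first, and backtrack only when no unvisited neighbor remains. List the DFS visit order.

Visit U
U → Q
Q → S
S → J
J → L
L → O
O → K
K → Y
Y → W
W → N
O → M
M → V
V → P
V → R
S → X
Q → T

U, Q, S, J, L, O, K, Y, W, N, M, V, P, R, X, T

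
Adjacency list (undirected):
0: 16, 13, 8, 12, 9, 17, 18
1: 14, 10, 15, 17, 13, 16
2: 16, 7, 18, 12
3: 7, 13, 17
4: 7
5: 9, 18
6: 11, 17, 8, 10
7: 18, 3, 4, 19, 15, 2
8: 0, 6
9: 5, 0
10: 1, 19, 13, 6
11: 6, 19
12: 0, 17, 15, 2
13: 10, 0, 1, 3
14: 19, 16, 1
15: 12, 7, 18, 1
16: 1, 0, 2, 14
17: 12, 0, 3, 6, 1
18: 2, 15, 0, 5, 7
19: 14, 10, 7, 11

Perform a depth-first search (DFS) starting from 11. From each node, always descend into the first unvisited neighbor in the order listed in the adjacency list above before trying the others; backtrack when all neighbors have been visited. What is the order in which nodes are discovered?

11 → 6 → 17 → 12 → 0 → 16 → 1 → 14 → 19 → 10 → 13 → 3 → 7 → 18 → 2 → 15 → 5 → 9 → 4 → 8

Visit 11
11 → 6
6 → 17
17 → 12
12 → 0
0 → 16
16 → 1
1 → 14
14 → 19
19 → 10
10 → 13
13 → 3
3 → 7
7 → 18
18 → 2
18 → 15
18 → 5
5 → 9
7 → 4
0 → 8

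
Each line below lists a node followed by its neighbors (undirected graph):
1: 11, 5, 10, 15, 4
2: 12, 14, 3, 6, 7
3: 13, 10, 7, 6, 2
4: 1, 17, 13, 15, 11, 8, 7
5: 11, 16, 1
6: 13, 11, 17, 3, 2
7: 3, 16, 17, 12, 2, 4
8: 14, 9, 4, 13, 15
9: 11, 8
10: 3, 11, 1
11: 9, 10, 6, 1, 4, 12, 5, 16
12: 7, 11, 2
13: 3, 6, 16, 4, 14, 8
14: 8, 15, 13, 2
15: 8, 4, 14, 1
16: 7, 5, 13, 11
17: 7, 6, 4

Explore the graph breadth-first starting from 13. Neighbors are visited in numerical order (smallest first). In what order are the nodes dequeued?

Visit 13; enqueue 3, 4, 6, 8, 14, 16 → queue [3, 4, 6, 8, 14, 16]
Visit 3; enqueue 2, 7, 10 → queue [4, 6, 8, 14, 16, 2, 7, 10]
Visit 4; enqueue 1, 11, 15, 17 → queue [6, 8, 14, 16, 2, 7, 10, 1, 11, 15, 17]
Visit 6 → queue [8, 14, 16, 2, 7, 10, 1, 11, 15, 17]
Visit 8; enqueue 9 → queue [14, 16, 2, 7, 10, 1, 11, 15, 17, 9]
Visit 14 → queue [16, 2, 7, 10, 1, 11, 15, 17, 9]
Visit 16; enqueue 5 → queue [2, 7, 10, 1, 11, 15, 17, 9, 5]
Visit 2; enqueue 12 → queue [7, 10, 1, 11, 15, 17, 9, 5, 12]
Visit 7 → queue [10, 1, 11, 15, 17, 9, 5, 12]
Visit 10 → queue [1, 11, 15, 17, 9, 5, 12]
Visit 1 → queue [11, 15, 17, 9, 5, 12]
Visit 11 → queue [15, 17, 9, 5, 12]
Visit 15 → queue [17, 9, 5, 12]
Visit 17 → queue [9, 5, 12]
Visit 9 → queue [5, 12]
Visit 5 → queue [12]
Visit 12 → queue []

13, 3, 4, 6, 8, 14, 16, 2, 7, 10, 1, 11, 15, 17, 9, 5, 12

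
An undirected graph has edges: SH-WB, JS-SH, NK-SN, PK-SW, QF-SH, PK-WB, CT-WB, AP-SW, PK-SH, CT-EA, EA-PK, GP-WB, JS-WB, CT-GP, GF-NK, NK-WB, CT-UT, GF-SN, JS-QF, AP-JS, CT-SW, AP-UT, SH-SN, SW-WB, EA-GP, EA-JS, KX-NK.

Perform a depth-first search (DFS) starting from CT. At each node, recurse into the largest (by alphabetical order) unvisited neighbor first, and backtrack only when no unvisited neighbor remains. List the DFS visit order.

CT -> WB -> SW -> PK -> SH -> SN -> NK -> KX -> GF -> QF -> JS -> EA -> GP -> AP -> UT

Visit CT
CT → WB
WB → SW
SW → PK
PK → SH
SH → SN
SN → NK
NK → KX
NK → GF
SH → QF
QF → JS
JS → EA
EA → GP
JS → AP
AP → UT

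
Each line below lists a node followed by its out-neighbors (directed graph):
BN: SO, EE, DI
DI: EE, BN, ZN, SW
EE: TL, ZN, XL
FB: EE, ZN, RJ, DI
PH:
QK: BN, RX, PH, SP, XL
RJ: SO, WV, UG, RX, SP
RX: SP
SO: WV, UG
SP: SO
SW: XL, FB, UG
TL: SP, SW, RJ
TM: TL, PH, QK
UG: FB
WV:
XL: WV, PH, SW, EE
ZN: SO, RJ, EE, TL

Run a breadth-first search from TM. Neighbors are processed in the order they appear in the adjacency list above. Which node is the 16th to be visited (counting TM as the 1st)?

Visit TM; enqueue TL, PH, QK → queue [TL, PH, QK]
Visit TL; enqueue SP, SW, RJ → queue [PH, QK, SP, SW, RJ]
Visit PH → queue [QK, SP, SW, RJ]
Visit QK; enqueue BN, RX, XL → queue [SP, SW, RJ, BN, RX, XL]
Visit SP; enqueue SO → queue [SW, RJ, BN, RX, XL, SO]
Visit SW; enqueue FB, UG → queue [RJ, BN, RX, XL, SO, FB, UG]
Visit RJ; enqueue WV → queue [BN, RX, XL, SO, FB, UG, WV]
Visit BN; enqueue EE, DI → queue [RX, XL, SO, FB, UG, WV, EE, DI]
Visit RX → queue [XL, SO, FB, UG, WV, EE, DI]
Visit XL → queue [SO, FB, UG, WV, EE, DI]
Visit SO → queue [FB, UG, WV, EE, DI]
Visit FB; enqueue ZN → queue [UG, WV, EE, DI, ZN]
Visit UG → queue [WV, EE, DI, ZN]
Visit WV → queue [EE, DI, ZN]
Visit EE → queue [DI, ZN]
Visit DI → queue [ZN]
Visit ZN → queue []

Visit order: TM, TL, PH, QK, SP, SW, RJ, BN, RX, XL, SO, FB, UG, WV, EE, DI, ZN

DI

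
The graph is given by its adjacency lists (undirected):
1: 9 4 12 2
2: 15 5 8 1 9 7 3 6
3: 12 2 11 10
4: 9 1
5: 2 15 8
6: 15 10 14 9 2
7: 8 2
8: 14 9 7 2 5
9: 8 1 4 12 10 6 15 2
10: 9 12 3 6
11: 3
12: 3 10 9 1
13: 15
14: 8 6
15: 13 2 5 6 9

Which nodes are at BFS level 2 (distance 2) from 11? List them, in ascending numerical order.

2, 10, 12

Level 0: 11
Level 1: 3
Level 2: 2, 10, 12
Level 3: 1, 5, 6, 7, 8, 9, 15
Level 4: 4, 13, 14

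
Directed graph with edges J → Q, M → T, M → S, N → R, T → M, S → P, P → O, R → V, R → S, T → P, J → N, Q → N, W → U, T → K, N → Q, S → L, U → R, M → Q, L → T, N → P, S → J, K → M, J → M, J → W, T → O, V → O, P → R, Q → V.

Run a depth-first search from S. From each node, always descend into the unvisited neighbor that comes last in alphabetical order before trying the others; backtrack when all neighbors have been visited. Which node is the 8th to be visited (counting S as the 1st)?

M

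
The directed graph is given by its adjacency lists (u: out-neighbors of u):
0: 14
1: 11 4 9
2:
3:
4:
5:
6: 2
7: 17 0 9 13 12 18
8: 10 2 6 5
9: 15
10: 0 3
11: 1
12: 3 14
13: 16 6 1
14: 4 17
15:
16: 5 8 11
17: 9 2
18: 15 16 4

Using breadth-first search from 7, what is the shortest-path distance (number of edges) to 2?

2

Level 0: 7
Level 1: 0, 9, 12, 13, 17, 18
Level 2: 1, 2, 3, 4, 6, 14, 15, 16
Level 3: 5, 8, 11
Level 4: 10
2 first appears at level 2.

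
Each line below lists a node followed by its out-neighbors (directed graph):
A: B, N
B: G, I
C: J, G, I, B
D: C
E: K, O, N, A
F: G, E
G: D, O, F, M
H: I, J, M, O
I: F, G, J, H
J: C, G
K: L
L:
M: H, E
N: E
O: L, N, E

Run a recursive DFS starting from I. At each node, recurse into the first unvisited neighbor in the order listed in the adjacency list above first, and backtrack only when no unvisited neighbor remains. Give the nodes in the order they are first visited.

I, F, G, D, C, J, B, O, L, N, E, K, A, M, H

Visit I
I → F
F → G
G → D
D → C
C → J
C → B
G → O
O → L
O → N
N → E
E → K
E → A
G → M
M → H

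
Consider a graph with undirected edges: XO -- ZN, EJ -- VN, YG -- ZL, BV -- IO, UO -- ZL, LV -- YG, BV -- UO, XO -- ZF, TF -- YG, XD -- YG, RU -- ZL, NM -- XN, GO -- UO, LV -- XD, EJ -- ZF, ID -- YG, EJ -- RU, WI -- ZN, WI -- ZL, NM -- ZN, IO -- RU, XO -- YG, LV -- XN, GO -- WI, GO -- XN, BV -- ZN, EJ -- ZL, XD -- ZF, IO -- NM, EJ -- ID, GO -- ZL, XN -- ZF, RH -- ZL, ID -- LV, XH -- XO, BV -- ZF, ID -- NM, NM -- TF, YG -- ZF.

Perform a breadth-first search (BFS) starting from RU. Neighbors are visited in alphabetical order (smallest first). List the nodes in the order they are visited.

RU, EJ, IO, ZL, ID, VN, ZF, BV, NM, GO, RH, UO, WI, YG, LV, XD, XN, XO, ZN, TF, XH

Visit RU; enqueue EJ, IO, ZL → queue [EJ, IO, ZL]
Visit EJ; enqueue ID, VN, ZF → queue [IO, ZL, ID, VN, ZF]
Visit IO; enqueue BV, NM → queue [ZL, ID, VN, ZF, BV, NM]
Visit ZL; enqueue GO, RH, UO, WI, YG → queue [ID, VN, ZF, BV, NM, GO, RH, UO, WI, YG]
Visit ID; enqueue LV → queue [VN, ZF, BV, NM, GO, RH, UO, WI, YG, LV]
Visit VN → queue [ZF, BV, NM, GO, RH, UO, WI, YG, LV]
Visit ZF; enqueue XD, XN, XO → queue [BV, NM, GO, RH, UO, WI, YG, LV, XD, XN, XO]
Visit BV; enqueue ZN → queue [NM, GO, RH, UO, WI, YG, LV, XD, XN, XO, ZN]
Visit NM; enqueue TF → queue [GO, RH, UO, WI, YG, LV, XD, XN, XO, ZN, TF]
Visit GO → queue [RH, UO, WI, YG, LV, XD, XN, XO, ZN, TF]
Visit RH → queue [UO, WI, YG, LV, XD, XN, XO, ZN, TF]
Visit UO → queue [WI, YG, LV, XD, XN, XO, ZN, TF]
Visit WI → queue [YG, LV, XD, XN, XO, ZN, TF]
Visit YG → queue [LV, XD, XN, XO, ZN, TF]
Visit LV → queue [XD, XN, XO, ZN, TF]
Visit XD → queue [XN, XO, ZN, TF]
Visit XN → queue [XO, ZN, TF]
Visit XO; enqueue XH → queue [ZN, TF, XH]
Visit ZN → queue [TF, XH]
Visit TF → queue [XH]
Visit XH → queue []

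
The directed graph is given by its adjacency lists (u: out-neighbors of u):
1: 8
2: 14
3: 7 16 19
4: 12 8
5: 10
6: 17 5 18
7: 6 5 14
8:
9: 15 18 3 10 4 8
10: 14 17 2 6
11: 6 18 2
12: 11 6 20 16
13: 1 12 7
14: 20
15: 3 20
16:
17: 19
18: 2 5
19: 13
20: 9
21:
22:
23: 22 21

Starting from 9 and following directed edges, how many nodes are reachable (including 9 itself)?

20

BFS from 9 visits: 9, 15, 18, 3, 10, 4, 8, 20, 2, 5, 7, 16, 19, 14, 17, 6, 12, 13, 11, 1
Reachable nodes: 20 of 23 total.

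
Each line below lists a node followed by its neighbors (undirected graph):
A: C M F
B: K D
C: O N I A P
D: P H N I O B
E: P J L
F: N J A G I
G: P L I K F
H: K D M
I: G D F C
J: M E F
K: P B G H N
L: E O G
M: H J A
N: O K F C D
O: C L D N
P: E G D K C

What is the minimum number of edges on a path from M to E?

2

Level 0: M
Level 1: A, H, J
Level 2: C, D, E, F, K
Level 3: B, G, I, L, N, O, P
E first appears at level 2.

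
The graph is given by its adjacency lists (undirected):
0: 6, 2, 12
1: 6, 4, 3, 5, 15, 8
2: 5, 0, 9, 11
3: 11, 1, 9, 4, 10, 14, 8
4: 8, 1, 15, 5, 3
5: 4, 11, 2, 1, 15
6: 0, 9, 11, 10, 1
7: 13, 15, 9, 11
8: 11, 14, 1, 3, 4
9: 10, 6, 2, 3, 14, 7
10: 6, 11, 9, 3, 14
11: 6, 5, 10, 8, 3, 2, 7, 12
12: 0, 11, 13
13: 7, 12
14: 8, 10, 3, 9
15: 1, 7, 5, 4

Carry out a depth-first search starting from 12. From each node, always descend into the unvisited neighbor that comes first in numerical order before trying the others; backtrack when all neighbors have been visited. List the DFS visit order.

Visit 12
12 → 0
0 → 2
2 → 5
5 → 1
1 → 3
3 → 4
4 → 8
8 → 11
11 → 6
6 → 9
9 → 7
7 → 13
7 → 15
9 → 10
10 → 14

12 0 2 5 1 3 4 8 11 6 9 7 13 15 10 14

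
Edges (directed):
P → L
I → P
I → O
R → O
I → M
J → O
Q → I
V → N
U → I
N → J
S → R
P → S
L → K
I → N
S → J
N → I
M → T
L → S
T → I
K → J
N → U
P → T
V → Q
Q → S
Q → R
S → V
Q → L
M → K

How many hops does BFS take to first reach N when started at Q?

2

Level 0: Q
Level 1: I, L, R, S
Level 2: J, K, M, N, O, P, V
Level 3: T, U
N first appears at level 2.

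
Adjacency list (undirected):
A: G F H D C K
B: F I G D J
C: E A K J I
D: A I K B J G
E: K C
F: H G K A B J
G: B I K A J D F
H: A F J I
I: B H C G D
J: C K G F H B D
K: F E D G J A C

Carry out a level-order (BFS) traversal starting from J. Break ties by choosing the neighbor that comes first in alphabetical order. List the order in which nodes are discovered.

J, B, C, D, F, G, H, K, I, A, E

Visit J; enqueue B, C, D, F, G, H, K → queue [B, C, D, F, G, H, K]
Visit B; enqueue I → queue [C, D, F, G, H, K, I]
Visit C; enqueue A, E → queue [D, F, G, H, K, I, A, E]
Visit D → queue [F, G, H, K, I, A, E]
Visit F → queue [G, H, K, I, A, E]
Visit G → queue [H, K, I, A, E]
Visit H → queue [K, I, A, E]
Visit K → queue [I, A, E]
Visit I → queue [A, E]
Visit A → queue [E]
Visit E → queue []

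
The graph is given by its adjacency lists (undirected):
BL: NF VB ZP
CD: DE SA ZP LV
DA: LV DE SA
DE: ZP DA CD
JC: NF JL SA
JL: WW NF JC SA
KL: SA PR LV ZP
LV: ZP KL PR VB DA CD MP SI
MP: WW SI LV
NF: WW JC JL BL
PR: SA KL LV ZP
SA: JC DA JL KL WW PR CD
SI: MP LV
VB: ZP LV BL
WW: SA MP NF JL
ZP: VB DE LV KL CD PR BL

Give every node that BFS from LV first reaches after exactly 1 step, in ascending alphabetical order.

Level 0: LV
Level 1: CD, DA, KL, MP, PR, SI, VB, ZP
Level 2: BL, DE, SA, WW
Level 3: JC, JL, NF

CD, DA, KL, MP, PR, SI, VB, ZP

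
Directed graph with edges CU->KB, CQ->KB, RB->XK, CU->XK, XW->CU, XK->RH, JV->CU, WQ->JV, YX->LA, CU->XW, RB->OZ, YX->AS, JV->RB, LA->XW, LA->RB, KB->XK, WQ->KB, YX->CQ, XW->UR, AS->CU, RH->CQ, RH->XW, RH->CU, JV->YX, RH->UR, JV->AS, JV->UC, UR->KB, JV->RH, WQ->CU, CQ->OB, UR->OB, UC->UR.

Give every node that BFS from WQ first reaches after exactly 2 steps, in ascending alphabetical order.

AS, RB, RH, UC, XK, XW, YX

Level 0: WQ
Level 1: CU, JV, KB
Level 2: AS, RB, RH, UC, XK, XW, YX
Level 3: CQ, LA, OZ, UR
Level 4: OB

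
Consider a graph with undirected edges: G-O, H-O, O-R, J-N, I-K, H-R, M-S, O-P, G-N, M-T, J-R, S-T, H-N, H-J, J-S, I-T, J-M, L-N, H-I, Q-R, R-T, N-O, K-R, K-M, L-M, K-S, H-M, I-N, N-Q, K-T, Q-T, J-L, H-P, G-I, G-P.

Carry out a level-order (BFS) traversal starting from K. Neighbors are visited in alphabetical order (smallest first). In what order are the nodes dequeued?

Visit K; enqueue I, M, R, S, T → queue [I, M, R, S, T]
Visit I; enqueue G, H, N → queue [M, R, S, T, G, H, N]
Visit M; enqueue J, L → queue [R, S, T, G, H, N, J, L]
Visit R; enqueue O, Q → queue [S, T, G, H, N, J, L, O, Q]
Visit S → queue [T, G, H, N, J, L, O, Q]
Visit T → queue [G, H, N, J, L, O, Q]
Visit G; enqueue P → queue [H, N, J, L, O, Q, P]
Visit H → queue [N, J, L, O, Q, P]
Visit N → queue [J, L, O, Q, P]
Visit J → queue [L, O, Q, P]
Visit L → queue [O, Q, P]
Visit O → queue [Q, P]
Visit Q → queue [P]
Visit P → queue []

K, I, M, R, S, T, G, H, N, J, L, O, Q, P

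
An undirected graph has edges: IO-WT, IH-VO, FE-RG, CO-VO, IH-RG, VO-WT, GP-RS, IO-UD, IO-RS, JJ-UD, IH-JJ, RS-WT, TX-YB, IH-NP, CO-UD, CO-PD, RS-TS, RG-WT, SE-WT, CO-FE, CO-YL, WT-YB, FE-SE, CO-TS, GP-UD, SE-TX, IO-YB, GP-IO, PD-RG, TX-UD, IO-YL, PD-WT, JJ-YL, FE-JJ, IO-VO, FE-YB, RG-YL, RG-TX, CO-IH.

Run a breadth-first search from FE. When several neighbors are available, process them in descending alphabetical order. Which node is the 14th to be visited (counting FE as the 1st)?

Visit FE; enqueue YB, SE, RG, JJ, CO → queue [YB, SE, RG, JJ, CO]
Visit YB; enqueue WT, TX, IO → queue [SE, RG, JJ, CO, WT, TX, IO]
Visit SE → queue [RG, JJ, CO, WT, TX, IO]
Visit RG; enqueue YL, PD, IH → queue [JJ, CO, WT, TX, IO, YL, PD, IH]
Visit JJ; enqueue UD → queue [CO, WT, TX, IO, YL, PD, IH, UD]
Visit CO; enqueue VO, TS → queue [WT, TX, IO, YL, PD, IH, UD, VO, TS]
Visit WT; enqueue RS → queue [TX, IO, YL, PD, IH, UD, VO, TS, RS]
Visit TX → queue [IO, YL, PD, IH, UD, VO, TS, RS]
Visit IO; enqueue GP → queue [YL, PD, IH, UD, VO, TS, RS, GP]
Visit YL → queue [PD, IH, UD, VO, TS, RS, GP]
Visit PD → queue [IH, UD, VO, TS, RS, GP]
Visit IH; enqueue NP → queue [UD, VO, TS, RS, GP, NP]
Visit UD → queue [VO, TS, RS, GP, NP]
Visit VO → queue [TS, RS, GP, NP]
Visit TS → queue [RS, GP, NP]
Visit RS → queue [GP, NP]
Visit GP → queue [NP]
Visit NP → queue []

Visit order: FE, YB, SE, RG, JJ, CO, WT, TX, IO, YL, PD, IH, UD, VO, TS, RS, GP, NP

VO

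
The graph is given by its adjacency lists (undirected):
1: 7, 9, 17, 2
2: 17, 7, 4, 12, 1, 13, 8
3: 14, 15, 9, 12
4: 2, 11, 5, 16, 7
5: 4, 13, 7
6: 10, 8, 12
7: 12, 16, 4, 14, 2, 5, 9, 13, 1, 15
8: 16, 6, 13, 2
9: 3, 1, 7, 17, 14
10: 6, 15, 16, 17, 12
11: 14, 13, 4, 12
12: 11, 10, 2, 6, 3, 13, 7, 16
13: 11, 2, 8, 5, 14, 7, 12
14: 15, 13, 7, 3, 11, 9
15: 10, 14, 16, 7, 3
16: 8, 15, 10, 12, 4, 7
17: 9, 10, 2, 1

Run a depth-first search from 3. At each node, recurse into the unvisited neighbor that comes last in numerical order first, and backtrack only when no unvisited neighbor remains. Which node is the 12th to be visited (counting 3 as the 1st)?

Visit 3
3 → 15
15 → 16
16 → 12
12 → 13
13 → 14
14 → 11
11 → 4
4 → 7
7 → 9
9 → 17
17 → 10
10 → 6
6 → 8
8 → 2
2 → 1
7 → 5

Visit order: 3, 15, 16, 12, 13, 14, 11, 4, 7, 9, 17, 10, 6, 8, 2, 1, 5

10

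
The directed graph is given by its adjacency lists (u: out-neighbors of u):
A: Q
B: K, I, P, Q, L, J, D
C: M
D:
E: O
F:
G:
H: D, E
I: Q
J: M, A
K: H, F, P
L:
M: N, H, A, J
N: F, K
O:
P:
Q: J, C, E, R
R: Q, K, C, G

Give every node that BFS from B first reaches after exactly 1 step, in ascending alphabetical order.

Level 0: B
Level 1: D, I, J, K, L, P, Q
Level 2: A, C, E, F, H, M, R
Level 3: G, N, O

D, I, J, K, L, P, Q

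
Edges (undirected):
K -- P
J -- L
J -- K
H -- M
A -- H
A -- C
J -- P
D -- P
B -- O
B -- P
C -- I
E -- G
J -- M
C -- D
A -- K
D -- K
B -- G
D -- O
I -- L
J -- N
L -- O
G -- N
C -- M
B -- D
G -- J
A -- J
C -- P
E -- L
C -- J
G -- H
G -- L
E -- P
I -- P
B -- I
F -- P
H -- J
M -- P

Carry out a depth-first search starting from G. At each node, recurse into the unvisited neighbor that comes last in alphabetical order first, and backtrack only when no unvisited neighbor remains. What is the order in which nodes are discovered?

Visit G
G → N
N → J
J → P
P → M
M → H
H → A
A → K
K → D
D → O
O → L
L → I
I → C
I → B
L → E
P → F

G N J P M H A K D O L I C B E F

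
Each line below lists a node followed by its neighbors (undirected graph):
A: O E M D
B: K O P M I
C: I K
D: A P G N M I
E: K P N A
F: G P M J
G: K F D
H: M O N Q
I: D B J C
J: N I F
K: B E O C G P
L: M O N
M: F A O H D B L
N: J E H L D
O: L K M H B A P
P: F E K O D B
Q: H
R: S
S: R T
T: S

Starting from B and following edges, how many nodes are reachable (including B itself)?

BFS from B visits: B, K, O, P, M, I, E, C, G, L, H, A, F, D, J, N, Q
Reachable nodes: 17 of 20 total.

17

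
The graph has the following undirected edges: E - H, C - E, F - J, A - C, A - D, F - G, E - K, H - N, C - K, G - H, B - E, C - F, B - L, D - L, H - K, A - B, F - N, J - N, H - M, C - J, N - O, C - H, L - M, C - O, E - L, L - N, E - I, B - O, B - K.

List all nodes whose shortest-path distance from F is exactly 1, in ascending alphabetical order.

C, G, J, N

Level 0: F
Level 1: C, G, J, N
Level 2: A, E, H, K, L, O
Level 3: B, D, I, M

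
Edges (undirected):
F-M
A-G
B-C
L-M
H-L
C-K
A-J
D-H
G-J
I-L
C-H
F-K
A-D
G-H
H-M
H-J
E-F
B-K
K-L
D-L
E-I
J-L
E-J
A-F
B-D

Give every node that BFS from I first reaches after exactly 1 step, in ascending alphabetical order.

Level 0: I
Level 1: E, L
Level 2: D, F, H, J, K, M
Level 3: A, B, C, G

E, L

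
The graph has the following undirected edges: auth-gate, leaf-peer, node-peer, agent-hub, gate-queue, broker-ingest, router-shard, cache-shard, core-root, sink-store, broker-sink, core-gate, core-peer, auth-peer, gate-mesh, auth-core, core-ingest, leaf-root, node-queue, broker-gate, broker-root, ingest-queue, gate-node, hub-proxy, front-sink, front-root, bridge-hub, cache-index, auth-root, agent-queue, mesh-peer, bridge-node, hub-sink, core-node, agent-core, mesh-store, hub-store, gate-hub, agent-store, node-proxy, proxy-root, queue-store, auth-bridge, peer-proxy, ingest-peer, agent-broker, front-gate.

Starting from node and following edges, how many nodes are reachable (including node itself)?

18

BFS from node visits: node, bridge, core, gate, peer, proxy, queue, auth, hub, agent, ingest, root, broker, front, mesh, leaf, store, sink
Reachable nodes: 18 of 22 total.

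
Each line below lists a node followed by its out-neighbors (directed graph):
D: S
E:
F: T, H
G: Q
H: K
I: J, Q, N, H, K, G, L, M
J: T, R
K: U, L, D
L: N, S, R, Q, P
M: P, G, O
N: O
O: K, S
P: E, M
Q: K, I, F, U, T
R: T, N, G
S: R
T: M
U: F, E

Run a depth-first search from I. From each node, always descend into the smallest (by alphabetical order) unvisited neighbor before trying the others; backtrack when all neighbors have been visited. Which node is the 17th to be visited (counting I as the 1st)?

U

Visit I
I → G
G → Q
Q → F
F → H
H → K
K → D
D → S
S → R
R → N
N → O
R → T
T → M
M → P
P → E
K → L
K → U
I → J

Visit order: I, G, Q, F, H, K, D, S, R, N, O, T, M, P, E, L, U, J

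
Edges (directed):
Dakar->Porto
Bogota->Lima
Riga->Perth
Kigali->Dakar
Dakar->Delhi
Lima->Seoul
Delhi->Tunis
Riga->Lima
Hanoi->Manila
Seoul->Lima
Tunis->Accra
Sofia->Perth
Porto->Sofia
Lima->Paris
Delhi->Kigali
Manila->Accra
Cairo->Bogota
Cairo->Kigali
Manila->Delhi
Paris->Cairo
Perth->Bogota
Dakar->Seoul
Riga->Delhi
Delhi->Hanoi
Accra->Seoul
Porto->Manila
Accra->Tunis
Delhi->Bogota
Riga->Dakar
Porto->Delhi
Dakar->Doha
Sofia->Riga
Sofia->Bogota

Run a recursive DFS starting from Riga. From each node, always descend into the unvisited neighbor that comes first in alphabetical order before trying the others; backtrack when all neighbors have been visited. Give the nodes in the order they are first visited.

Riga, Dakar, Delhi, Bogota, Lima, Paris, Cairo, Kigali, Seoul, Hanoi, Manila, Accra, Tunis, Doha, Porto, Sofia, Perth

Visit Riga
Riga → Dakar
Dakar → Delhi
Delhi → Bogota
Bogota → Lima
Lima → Paris
Paris → Cairo
Cairo → Kigali
Lima → Seoul
Delhi → Hanoi
Hanoi → Manila
Manila → Accra
Accra → Tunis
Dakar → Doha
Dakar → Porto
Porto → Sofia
Sofia → Perth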